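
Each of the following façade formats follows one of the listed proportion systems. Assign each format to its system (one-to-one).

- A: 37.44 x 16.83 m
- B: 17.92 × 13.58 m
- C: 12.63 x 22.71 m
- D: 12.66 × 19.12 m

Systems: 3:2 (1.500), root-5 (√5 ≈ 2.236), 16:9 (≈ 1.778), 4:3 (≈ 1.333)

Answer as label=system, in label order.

A = 37.44/16.83 ≈ 2.225 → root-5 (2.236)
B = 17.92/13.58 ≈ 1.320 → 4:3 (1.333)
C = 22.71/12.63 ≈ 1.798 → 16:9 (1.778)
D = 19.12/12.66 ≈ 1.510 → 3:2 (1.500)

A=root-5, B=4:3, C=16:9, D=3:2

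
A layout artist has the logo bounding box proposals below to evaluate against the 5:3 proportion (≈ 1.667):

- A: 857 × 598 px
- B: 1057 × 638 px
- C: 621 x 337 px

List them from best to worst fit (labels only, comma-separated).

B, C, A

A: 857/598 ≈ 1.433 → |1.433 − 1.667| = 0.234
B: 1057/638 ≈ 1.657 → |1.657 − 1.667| = 0.010
C: 621/337 ≈ 1.843 → |1.843 − 1.667| = 0.176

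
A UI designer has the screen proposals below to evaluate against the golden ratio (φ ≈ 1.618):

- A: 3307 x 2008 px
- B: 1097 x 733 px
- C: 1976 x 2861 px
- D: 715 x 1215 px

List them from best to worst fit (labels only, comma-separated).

A, D, B, C

Ratios: A = 3307 / 2008 ≈ 1.647; B = 1097 / 733 ≈ 1.497; C = 2861 / 1976 ≈ 1.448; D = 1215 / 715 ≈ 1.699.
|Δ from 1.618|: A 0.029; B 0.121; C 0.170; D 0.081.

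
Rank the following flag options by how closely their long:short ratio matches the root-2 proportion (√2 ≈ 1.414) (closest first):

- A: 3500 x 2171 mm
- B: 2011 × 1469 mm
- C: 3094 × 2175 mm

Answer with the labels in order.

A: 3500/2171 ≈ 1.612 → |1.612 − 1.414| = 0.198
B: 2011/1469 ≈ 1.369 → |1.369 − 1.414| = 0.045
C: 3094/2175 ≈ 1.423 → |1.423 − 1.414| = 0.009

C, B, A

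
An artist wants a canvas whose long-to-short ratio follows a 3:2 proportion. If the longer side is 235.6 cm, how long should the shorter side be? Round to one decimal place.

157.1 cm

3:2 = 1.50000.
Shorter side = 235.6 ÷ 1.50000 ≈ 157.067 → 157.1 cm.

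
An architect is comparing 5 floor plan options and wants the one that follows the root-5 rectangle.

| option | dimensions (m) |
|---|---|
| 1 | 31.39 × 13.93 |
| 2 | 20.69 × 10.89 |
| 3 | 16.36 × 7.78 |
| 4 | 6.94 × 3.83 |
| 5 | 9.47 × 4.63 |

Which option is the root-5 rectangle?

1

Target root-5 ≈ 2.236.
1: 2.253 (Δ0.017)  2: 1.900 (Δ0.336)  3: 2.103 (Δ0.133)  4: 1.812 (Δ0.424)  5: 2.045 (Δ0.191)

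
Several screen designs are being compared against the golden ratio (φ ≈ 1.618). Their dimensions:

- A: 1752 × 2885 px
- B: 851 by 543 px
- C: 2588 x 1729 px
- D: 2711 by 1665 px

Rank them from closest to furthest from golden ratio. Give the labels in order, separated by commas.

D, A, B, C

A: 2885/1752 ≈ 1.647 → |1.647 − 1.618| = 0.029
B: 851/543 ≈ 1.567 → |1.567 − 1.618| = 0.051
C: 2588/1729 ≈ 1.497 → |1.497 − 1.618| = 0.121
D: 2711/1665 ≈ 1.628 → |1.628 − 1.618| = 0.010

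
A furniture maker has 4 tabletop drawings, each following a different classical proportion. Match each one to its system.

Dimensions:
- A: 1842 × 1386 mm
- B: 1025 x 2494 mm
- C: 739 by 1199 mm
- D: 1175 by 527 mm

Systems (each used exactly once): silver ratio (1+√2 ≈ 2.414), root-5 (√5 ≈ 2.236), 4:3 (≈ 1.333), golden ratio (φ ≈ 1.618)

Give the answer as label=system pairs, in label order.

A = 1842/1386 ≈ 1.329 → 4:3 (1.333)
B = 2494/1025 ≈ 2.433 → silver ratio (2.414)
C = 1199/739 ≈ 1.622 → golden ratio (1.618)
D = 1175/527 ≈ 2.230 → root-5 (2.236)

A=4:3, B=silver ratio, C=golden ratio, D=root-5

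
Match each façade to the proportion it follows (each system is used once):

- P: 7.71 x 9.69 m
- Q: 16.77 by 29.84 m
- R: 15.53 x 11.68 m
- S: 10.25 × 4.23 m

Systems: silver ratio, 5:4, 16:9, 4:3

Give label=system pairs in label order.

P=5:4, Q=16:9, R=4:3, S=silver ratio

P = 9.69/7.71 ≈ 1.257 → 5:4 (1.250)
Q = 29.84/16.77 ≈ 1.779 → 16:9 (1.778)
R = 15.53/11.68 ≈ 1.330 → 4:3 (1.333)
S = 10.25/4.23 ≈ 2.423 → silver ratio (2.414)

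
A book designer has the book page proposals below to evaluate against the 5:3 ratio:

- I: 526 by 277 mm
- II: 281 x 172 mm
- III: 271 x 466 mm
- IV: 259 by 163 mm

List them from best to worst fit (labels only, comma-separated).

II, III, IV, I

Ratios: I = 526 / 277 ≈ 1.899; II = 281 / 172 ≈ 1.634; III = 466 / 271 ≈ 1.720; IV = 259 / 163 ≈ 1.589.
|Δ from 1.667|: I 0.232; II 0.033; III 0.053; IV 0.078.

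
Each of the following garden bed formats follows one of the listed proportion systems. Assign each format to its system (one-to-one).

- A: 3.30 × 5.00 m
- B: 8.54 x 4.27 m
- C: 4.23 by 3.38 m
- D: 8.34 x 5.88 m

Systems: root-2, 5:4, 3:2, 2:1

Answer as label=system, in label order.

A=3:2, B=2:1, C=5:4, D=root-2

Ratios: A ≈ 1.515; B ≈ 2.000; C ≈ 1.251; D ≈ 1.418.
Targets: root-2 ≈ 1.414; 5:4 ≈ 1.250; 3:2 ≈ 1.500; 2:1 ≈ 2.000.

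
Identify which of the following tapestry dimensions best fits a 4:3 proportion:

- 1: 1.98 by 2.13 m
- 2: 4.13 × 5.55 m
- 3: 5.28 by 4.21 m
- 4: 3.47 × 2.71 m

Ratios (long/short): 1 ≈ 1.076; 2 ≈ 1.344; 3 ≈ 1.254; 4 ≈ 1.280.
4:3 ≈ 1.333; option 2 is nearest (Δ 0.011).

2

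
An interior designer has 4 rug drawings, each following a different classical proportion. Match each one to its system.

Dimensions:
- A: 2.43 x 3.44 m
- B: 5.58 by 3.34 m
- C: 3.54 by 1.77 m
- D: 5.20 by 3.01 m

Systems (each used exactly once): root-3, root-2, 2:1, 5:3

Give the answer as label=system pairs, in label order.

Ratios: A ≈ 1.416; B ≈ 1.671; C ≈ 2.000; D ≈ 1.728.
Targets: root-3 ≈ 1.732; root-2 ≈ 1.414; 2:1 ≈ 2.000; 5:3 ≈ 1.667.

A=root-2, B=5:3, C=2:1, D=root-3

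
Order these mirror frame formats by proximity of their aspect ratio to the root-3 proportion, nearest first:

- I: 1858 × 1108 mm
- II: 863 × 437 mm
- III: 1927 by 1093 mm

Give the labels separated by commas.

III, I, II

Ratios: I = 1858 / 1108 ≈ 1.677; II = 863 / 437 ≈ 1.975; III = 1927 / 1093 ≈ 1.763.
|Δ from 1.732|: I 0.055; II 0.243; III 0.031.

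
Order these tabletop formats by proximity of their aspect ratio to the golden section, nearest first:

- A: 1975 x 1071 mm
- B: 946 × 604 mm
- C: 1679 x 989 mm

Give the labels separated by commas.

A: 1975/1071 ≈ 1.844 → |1.844 − 1.618| = 0.226
B: 946/604 ≈ 1.566 → |1.566 − 1.618| = 0.052
C: 1679/989 ≈ 1.698 → |1.698 − 1.618| = 0.080

B, C, A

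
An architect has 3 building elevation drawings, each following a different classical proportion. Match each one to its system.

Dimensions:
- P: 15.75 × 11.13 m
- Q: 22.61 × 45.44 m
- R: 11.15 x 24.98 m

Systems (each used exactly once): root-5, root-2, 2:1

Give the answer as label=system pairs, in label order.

P=root-2, Q=2:1, R=root-5

Ratios: P ≈ 1.415; Q ≈ 2.010; R ≈ 2.240.
Targets: root-5 ≈ 2.236; root-2 ≈ 1.414; 2:1 ≈ 2.000.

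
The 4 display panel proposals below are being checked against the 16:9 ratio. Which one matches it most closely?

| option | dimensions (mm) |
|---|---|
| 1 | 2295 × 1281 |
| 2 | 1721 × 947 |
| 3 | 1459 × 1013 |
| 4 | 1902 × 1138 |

1

Ratios (long/short): 1 ≈ 1.792; 2 ≈ 1.817; 3 ≈ 1.440; 4 ≈ 1.671.
16:9 ≈ 1.778; option 1 is nearest (Δ 0.014).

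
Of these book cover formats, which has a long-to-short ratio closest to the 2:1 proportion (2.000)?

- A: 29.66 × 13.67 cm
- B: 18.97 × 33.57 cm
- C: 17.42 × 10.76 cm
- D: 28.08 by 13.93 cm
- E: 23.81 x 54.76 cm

D

Ratios (long/short): A ≈ 2.170; B ≈ 1.770; C ≈ 1.619; D ≈ 2.016; E ≈ 2.300.
2:1 ≈ 2.000; option D is nearest (Δ 0.016).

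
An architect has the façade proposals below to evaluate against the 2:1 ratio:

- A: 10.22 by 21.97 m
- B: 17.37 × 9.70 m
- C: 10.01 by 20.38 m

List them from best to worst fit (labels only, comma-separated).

C, A, B

A: 21.97/10.22 ≈ 2.150 → |2.150 − 2.000| = 0.150
B: 17.37/9.70 ≈ 1.791 → |1.791 − 2.000| = 0.209
C: 20.38/10.01 ≈ 2.036 → |2.036 − 2.000| = 0.036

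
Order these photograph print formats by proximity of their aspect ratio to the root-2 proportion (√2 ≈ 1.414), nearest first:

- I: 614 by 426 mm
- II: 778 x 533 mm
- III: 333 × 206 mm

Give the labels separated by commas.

I, II, III

Ratios: I = 614 / 426 ≈ 1.441; II = 778 / 533 ≈ 1.460; III = 333 / 206 ≈ 1.617.
|Δ from 1.414|: I 0.027; II 0.046; III 0.203.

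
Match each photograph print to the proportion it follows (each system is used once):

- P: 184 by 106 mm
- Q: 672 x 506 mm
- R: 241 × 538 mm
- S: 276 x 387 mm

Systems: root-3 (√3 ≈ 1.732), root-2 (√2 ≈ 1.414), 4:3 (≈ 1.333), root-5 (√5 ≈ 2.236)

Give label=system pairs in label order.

P=root-3, Q=4:3, R=root-5, S=root-2

P = 184/106 ≈ 1.736 → root-3 (1.732)
Q = 672/506 ≈ 1.328 → 4:3 (1.333)
R = 538/241 ≈ 2.232 → root-5 (2.236)
S = 387/276 ≈ 1.402 → root-2 (1.414)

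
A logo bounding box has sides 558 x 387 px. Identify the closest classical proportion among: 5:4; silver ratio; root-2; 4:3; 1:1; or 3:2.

root-2

558/387 ≈ 1.442. Nearest candidates are root-2 (1.414, off by 0.028) and 3:2 (1.500, off by 0.058).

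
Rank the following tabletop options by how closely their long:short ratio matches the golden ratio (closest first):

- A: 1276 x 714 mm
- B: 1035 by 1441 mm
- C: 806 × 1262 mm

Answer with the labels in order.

A: 1276/714 ≈ 1.787 → |1.787 − 1.618| = 0.169
B: 1441/1035 ≈ 1.392 → |1.392 − 1.618| = 0.226
C: 1262/806 ≈ 1.566 → |1.566 − 1.618| = 0.052

C, A, B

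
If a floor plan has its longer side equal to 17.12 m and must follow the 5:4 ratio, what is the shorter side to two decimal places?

5:4 = 1.25000.
Shorter side = 17.12 ÷ 1.25000 ≈ 13.6960 → 13.70 m.

13.70 m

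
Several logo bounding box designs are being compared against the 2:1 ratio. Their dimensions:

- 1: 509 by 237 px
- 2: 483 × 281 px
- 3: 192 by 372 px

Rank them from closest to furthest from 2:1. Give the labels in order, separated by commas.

Ratios: 1 = 509 / 237 ≈ 2.148; 2 = 483 / 281 ≈ 1.719; 3 = 372 / 192 ≈ 1.938.
|Δ from 2.000|: 1 0.148; 2 0.281; 3 0.062.

3, 1, 2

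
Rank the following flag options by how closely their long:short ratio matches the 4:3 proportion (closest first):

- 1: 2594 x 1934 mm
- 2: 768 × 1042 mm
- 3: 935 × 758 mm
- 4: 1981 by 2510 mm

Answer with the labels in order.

1, 2, 4, 3

1: 2594/1934 ≈ 1.341 → |1.341 − 1.333| = 0.008
2: 1042/768 ≈ 1.357 → |1.357 − 1.333| = 0.024
3: 935/758 ≈ 1.234 → |1.234 − 1.333| = 0.099
4: 2510/1981 ≈ 1.267 → |1.267 − 1.333| = 0.066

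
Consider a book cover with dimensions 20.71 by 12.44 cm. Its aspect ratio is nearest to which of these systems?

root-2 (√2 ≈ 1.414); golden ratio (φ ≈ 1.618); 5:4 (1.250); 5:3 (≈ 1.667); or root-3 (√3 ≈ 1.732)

5:3

20.71/12.44 ≈ 1.665. Nearest candidates are 5:3 (1.667, off by 0.002) and golden ratio (1.618, off by 0.047).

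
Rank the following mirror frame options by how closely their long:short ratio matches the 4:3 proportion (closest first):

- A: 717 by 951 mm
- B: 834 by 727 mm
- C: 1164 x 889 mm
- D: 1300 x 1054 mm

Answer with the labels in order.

A, C, D, B

A: 951/717 ≈ 1.326 → |1.326 − 1.333| = 0.007
B: 834/727 ≈ 1.147 → |1.147 − 1.333| = 0.186
C: 1164/889 ≈ 1.309 → |1.309 − 1.333| = 0.024
D: 1300/1054 ≈ 1.233 → |1.233 − 1.333| = 0.100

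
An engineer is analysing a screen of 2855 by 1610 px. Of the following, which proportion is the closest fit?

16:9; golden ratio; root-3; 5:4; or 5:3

16:9

Ratio = 2855 / 1610 ≈ 1.773.
Distances: 16:9 1.778 (Δ 0.005); golden ratio 1.618 (Δ 0.155); root-3 1.732 (Δ 0.041); 5:4 1.250 (Δ 0.523); 5:3 1.667 (Δ 0.106).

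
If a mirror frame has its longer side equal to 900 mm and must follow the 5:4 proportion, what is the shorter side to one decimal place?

720.0 mm

5:4 = 1.25000.
Shorter side = 900 ÷ 1.25000 ≈ 720.000 → 720.0 mm.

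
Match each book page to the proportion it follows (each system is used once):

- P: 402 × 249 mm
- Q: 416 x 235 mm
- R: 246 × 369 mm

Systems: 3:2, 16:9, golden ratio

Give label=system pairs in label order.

P=golden ratio, Q=16:9, R=3:2

Ratios: P ≈ 1.614; Q ≈ 1.770; R ≈ 1.500.
Targets: 3:2 ≈ 1.500; 16:9 ≈ 1.778; golden ratio ≈ 1.618.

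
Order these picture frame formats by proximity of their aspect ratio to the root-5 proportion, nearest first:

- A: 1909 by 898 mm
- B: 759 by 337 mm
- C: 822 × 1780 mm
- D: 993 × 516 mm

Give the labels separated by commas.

B, C, A, D

A: 1909/898 ≈ 2.126 → |2.126 − 2.236| = 0.110
B: 759/337 ≈ 2.252 → |2.252 − 2.236| = 0.016
C: 1780/822 ≈ 2.165 → |2.165 − 2.236| = 0.071
D: 993/516 ≈ 1.924 → |1.924 − 2.236| = 0.312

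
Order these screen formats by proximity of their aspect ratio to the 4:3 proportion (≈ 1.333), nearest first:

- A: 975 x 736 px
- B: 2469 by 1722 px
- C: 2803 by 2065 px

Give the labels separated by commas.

Ratios: A = 975 / 736 ≈ 1.325; B = 2469 / 1722 ≈ 1.434; C = 2803 / 2065 ≈ 1.357.
|Δ from 1.333|: A 0.008; B 0.101; C 0.024.

A, C, B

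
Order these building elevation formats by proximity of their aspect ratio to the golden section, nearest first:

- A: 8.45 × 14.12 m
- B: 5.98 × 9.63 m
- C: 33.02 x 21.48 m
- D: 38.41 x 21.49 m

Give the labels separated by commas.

A: 14.12/8.45 ≈ 1.671 → |1.671 − 1.618| = 0.053
B: 9.63/5.98 ≈ 1.610 → |1.610 − 1.618| = 0.008
C: 33.02/21.48 ≈ 1.537 → |1.537 − 1.618| = 0.081
D: 38.41/21.49 ≈ 1.787 → |1.787 − 1.618| = 0.169

B, A, C, D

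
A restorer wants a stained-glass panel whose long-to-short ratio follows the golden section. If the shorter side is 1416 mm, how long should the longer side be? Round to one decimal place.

2291.1 mm

golden ratio ≈ 1.61803.
Longer side = 1416 × 1.61803 ≈ 2291.130 → 2291.1 mm.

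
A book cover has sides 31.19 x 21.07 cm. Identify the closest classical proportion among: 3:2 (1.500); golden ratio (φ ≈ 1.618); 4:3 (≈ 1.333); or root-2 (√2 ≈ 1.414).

Ratio = 31.19 / 21.07 ≈ 1.480.
Distances: 3:2 1.500 (Δ 0.020); golden ratio 1.618 (Δ 0.138); 4:3 1.333 (Δ 0.147); root-2 1.414 (Δ 0.066).

3:2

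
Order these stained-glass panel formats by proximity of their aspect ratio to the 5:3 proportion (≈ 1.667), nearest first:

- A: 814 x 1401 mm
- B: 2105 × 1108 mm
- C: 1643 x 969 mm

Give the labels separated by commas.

Ratios: A = 1401 / 814 ≈ 1.721; B = 2105 / 1108 ≈ 1.900; C = 1643 / 969 ≈ 1.696.
|Δ from 1.667|: A 0.054; B 0.233; C 0.029.

C, A, B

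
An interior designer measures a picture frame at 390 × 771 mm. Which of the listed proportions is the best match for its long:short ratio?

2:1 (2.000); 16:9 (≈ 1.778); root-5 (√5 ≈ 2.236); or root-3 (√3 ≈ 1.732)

Ratio = 771 / 390 ≈ 1.977.
Distances: 2:1 2.000 (Δ 0.023); 16:9 1.778 (Δ 0.199); root-5 2.236 (Δ 0.259); root-3 1.732 (Δ 0.245).

2:1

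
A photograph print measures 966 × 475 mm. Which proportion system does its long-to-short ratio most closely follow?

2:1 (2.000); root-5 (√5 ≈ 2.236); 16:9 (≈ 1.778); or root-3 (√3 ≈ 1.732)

Ratio = 966 / 475 ≈ 2.034.
Distances: 2:1 2.000 (Δ 0.034); root-5 2.236 (Δ 0.202); 16:9 1.778 (Δ 0.256); root-3 1.732 (Δ 0.302).

2:1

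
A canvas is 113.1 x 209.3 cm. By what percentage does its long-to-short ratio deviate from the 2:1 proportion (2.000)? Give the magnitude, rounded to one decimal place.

7.5%

Ratio = 209.3 / 113.1 ≈ 1.8506.
Ideal 2:1 = 2.0000. |1.8506 − 2.0000| / 2.0000 ≈ 7.47% → 7.5%.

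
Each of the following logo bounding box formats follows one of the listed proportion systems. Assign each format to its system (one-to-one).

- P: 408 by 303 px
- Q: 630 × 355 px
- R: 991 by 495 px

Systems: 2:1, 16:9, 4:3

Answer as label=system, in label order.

P=4:3, Q=16:9, R=2:1

P = 408/303 ≈ 1.347 → 4:3 (1.333)
Q = 630/355 ≈ 1.775 → 16:9 (1.778)
R = 991/495 ≈ 2.002 → 2:1 (2.000)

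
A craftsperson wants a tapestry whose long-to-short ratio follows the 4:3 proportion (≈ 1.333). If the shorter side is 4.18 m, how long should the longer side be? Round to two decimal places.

4:3 ≈ 1.33333.
Longer side = 4.18 × 1.33333 ≈ 5.5733 → 5.57 m.

5.57 m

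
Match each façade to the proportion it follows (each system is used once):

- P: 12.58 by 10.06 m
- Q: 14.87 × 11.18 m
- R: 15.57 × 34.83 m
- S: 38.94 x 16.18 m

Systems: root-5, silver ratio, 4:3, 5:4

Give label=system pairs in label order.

P=5:4, Q=4:3, R=root-5, S=silver ratio

P = 12.58/10.06 ≈ 1.250 → 5:4 (1.250)
Q = 14.87/11.18 ≈ 1.330 → 4:3 (1.333)
R = 34.83/15.57 ≈ 2.237 → root-5 (2.236)
S = 38.94/16.18 ≈ 2.407 → silver ratio (2.414)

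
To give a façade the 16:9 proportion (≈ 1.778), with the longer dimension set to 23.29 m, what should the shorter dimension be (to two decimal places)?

16:9 ≈ 1.77778.
Shorter side = 23.29 ÷ 1.77778 ≈ 13.1006 → 13.10 m.

13.10 m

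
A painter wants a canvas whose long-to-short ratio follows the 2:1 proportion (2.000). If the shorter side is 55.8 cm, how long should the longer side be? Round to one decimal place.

111.6 cm

2:1 = 2.00000.
Longer side = 55.8 × 2.00000 ≈ 111.600 → 111.6 cm.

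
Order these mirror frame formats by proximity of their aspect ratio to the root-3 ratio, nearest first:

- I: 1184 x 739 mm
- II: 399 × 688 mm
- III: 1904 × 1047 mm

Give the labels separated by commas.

II, III, I

Ratios: I = 1184 / 739 ≈ 1.602; II = 688 / 399 ≈ 1.724; III = 1904 / 1047 ≈ 1.819.
|Δ from 1.732|: I 0.130; II 0.008; III 0.087.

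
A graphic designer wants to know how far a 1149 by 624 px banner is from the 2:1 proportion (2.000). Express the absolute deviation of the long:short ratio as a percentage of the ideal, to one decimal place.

7.9%

Ratio = 1149 / 624 ≈ 1.8413.
Ideal 2:1 = 2.0000. |1.8413 − 2.0000| / 2.0000 ≈ 7.94% → 7.9%.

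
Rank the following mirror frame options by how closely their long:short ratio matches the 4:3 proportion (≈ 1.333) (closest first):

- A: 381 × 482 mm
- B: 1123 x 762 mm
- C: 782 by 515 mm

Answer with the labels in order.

A, B, C

A: 482/381 ≈ 1.265 → |1.265 − 1.333| = 0.068
B: 1123/762 ≈ 1.474 → |1.474 − 1.333| = 0.141
C: 782/515 ≈ 1.518 → |1.518 − 1.333| = 0.185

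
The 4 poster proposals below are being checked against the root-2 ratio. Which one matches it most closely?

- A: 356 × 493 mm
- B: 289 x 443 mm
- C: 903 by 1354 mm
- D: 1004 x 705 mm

D

Target root-2 ≈ 1.414.
A: 1.385 (Δ0.029)  B: 1.533 (Δ0.119)  C: 1.499 (Δ0.085)  D: 1.424 (Δ0.010)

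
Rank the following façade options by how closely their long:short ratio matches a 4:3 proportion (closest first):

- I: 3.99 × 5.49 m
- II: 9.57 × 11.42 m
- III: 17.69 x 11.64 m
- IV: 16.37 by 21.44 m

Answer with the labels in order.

IV, I, II, III

Ratios: I = 5.49 / 3.99 ≈ 1.376; II = 11.42 / 9.57 ≈ 1.193; III = 17.69 / 11.64 ≈ 1.520; IV = 21.44 / 16.37 ≈ 1.310.
|Δ from 1.333|: I 0.043; II 0.140; III 0.187; IV 0.023.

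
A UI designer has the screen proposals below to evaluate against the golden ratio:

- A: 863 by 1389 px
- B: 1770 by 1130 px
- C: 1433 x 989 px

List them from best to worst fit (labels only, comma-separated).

A, B, C

A: 1389/863 ≈ 1.610 → |1.610 − 1.618| = 0.008
B: 1770/1130 ≈ 1.566 → |1.566 − 1.618| = 0.052
C: 1433/989 ≈ 1.449 → |1.449 − 1.618| = 0.169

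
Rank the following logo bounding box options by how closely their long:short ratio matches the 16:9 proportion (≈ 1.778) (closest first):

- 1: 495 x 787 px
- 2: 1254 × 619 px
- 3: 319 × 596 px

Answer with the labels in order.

3, 1, 2

1: 787/495 ≈ 1.590 → |1.590 − 1.778| = 0.188
2: 1254/619 ≈ 2.026 → |2.026 − 1.778| = 0.248
3: 596/319 ≈ 1.868 → |1.868 − 1.778| = 0.090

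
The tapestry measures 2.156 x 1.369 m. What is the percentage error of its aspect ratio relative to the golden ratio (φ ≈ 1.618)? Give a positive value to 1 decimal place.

2.7%

Ratio = 2.156 / 1.369 ≈ 1.5749.
Ideal golden ratio ≈ 1.6180. |1.5749 − 1.6180| / 1.6180 ≈ 2.66% → 2.7%.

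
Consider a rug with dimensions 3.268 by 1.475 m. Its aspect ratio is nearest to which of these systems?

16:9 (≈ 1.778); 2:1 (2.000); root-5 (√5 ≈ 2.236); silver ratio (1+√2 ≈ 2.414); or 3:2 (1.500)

3.268/1.475 ≈ 2.216. Nearest candidates are root-5 (2.236, off by 0.020) and silver ratio (2.414, off by 0.198).

root-5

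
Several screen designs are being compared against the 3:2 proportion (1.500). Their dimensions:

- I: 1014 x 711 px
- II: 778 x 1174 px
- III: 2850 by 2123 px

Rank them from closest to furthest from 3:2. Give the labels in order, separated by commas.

II, I, III

Ratios: I = 1014 / 711 ≈ 1.426; II = 1174 / 778 ≈ 1.509; III = 2850 / 2123 ≈ 1.342.
|Δ from 1.500|: I 0.074; II 0.009; III 0.158.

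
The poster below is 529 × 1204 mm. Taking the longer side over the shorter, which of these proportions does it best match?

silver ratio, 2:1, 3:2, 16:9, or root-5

Ratio = 1204 / 529 ≈ 2.276.
Distances: silver ratio 2.414 (Δ 0.138); 2:1 2.000 (Δ 0.276); 3:2 1.500 (Δ 0.776); 16:9 1.778 (Δ 0.498); root-5 2.236 (Δ 0.040).

root-5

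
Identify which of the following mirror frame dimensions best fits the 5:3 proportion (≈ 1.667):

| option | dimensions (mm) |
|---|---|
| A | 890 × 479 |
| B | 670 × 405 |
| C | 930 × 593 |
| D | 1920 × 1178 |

B

Ratios (long/short): A ≈ 1.858; B ≈ 1.654; C ≈ 1.568; D ≈ 1.630.
5:3 ≈ 1.667; option B is nearest (Δ 0.013).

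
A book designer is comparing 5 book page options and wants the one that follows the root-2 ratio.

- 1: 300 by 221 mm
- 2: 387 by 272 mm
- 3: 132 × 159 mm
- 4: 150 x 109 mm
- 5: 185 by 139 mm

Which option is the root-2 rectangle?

Target root-2 ≈ 1.414.
1: 1.357 (Δ0.057)  2: 1.423 (Δ0.009)  3: 1.205 (Δ0.209)  4: 1.376 (Δ0.038)  5: 1.331 (Δ0.083)

2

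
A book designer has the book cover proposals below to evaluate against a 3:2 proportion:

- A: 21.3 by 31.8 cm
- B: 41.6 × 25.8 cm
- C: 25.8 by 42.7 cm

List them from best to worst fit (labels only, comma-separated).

A, B, C

Ratios: A = 31.8 / 21.3 ≈ 1.493; B = 41.6 / 25.8 ≈ 1.612; C = 42.7 / 25.8 ≈ 1.655.
|Δ from 1.500|: A 0.007; B 0.112; C 0.155.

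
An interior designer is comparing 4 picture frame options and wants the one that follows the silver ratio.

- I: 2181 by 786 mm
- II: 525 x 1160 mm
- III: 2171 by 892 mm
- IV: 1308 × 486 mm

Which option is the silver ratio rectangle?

III

Target silver ratio ≈ 2.414.
I: 2.775 (Δ0.361)  II: 2.210 (Δ0.204)  III: 2.434 (Δ0.020)  IV: 2.691 (Δ0.277)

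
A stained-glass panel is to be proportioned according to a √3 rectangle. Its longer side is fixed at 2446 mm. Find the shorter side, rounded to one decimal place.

root-3 ≈ 1.73205.
Shorter side = 2446 ÷ 1.73205 ≈ 1412.199 → 1412.2 mm.

1412.2 mm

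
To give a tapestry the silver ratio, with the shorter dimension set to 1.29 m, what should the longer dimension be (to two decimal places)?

3.11 m

silver ratio ≈ 2.41421.
Longer side = 1.29 × 2.41421 ≈ 3.1143 → 3.11 m.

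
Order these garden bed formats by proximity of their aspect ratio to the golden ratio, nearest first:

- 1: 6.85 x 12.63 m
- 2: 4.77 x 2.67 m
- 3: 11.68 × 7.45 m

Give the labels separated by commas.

1: 12.63/6.85 ≈ 1.844 → |1.844 − 1.618| = 0.226
2: 4.77/2.67 ≈ 1.787 → |1.787 − 1.618| = 0.169
3: 11.68/7.45 ≈ 1.568 → |1.568 − 1.618| = 0.050

3, 2, 1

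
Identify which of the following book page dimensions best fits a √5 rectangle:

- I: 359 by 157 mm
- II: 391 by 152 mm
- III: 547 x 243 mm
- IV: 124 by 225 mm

III

Target root-5 ≈ 2.236.
I: 2.287 (Δ0.051)  II: 2.572 (Δ0.336)  III: 2.251 (Δ0.015)  IV: 1.815 (Δ0.421)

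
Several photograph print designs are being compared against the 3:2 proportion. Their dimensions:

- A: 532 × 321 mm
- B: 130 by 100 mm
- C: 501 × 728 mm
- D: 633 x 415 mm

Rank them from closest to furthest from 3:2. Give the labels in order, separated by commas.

D, C, A, B

A: 532/321 ≈ 1.657 → |1.657 − 1.500| = 0.157
B: 130/100 ≈ 1.300 → |1.300 − 1.500| = 0.200
C: 728/501 ≈ 1.453 → |1.453 − 1.500| = 0.047
D: 633/415 ≈ 1.525 → |1.525 − 1.500| = 0.025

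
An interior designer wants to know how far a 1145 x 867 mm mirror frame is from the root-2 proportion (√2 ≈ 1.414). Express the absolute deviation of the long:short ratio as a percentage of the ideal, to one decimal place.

6.6%

Ratio = 1145 / 867 ≈ 1.3206.
Ideal root-2 ≈ 1.4142. |1.3206 − 1.4142| / 1.4142 ≈ 6.62% → 6.6%.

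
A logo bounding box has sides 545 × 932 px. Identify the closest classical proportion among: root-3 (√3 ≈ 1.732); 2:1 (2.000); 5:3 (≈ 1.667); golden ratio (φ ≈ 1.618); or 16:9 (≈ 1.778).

root-3

Ratio = 932 / 545 ≈ 1.710.
Distances: root-3 1.732 (Δ 0.022); 2:1 2.000 (Δ 0.290); 5:3 1.667 (Δ 0.043); golden ratio 1.618 (Δ 0.092); 16:9 1.778 (Δ 0.068).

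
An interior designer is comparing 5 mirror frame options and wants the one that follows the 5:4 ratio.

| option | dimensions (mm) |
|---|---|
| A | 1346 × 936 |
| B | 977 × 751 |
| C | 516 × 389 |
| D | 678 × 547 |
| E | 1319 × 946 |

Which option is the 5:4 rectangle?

Ratios (long/short): A ≈ 1.438; B ≈ 1.301; C ≈ 1.326; D ≈ 1.239; E ≈ 1.394.
5:4 ≈ 1.250; option D is nearest (Δ 0.011).

D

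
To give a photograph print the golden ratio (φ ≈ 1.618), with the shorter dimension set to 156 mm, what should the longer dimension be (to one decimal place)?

golden ratio ≈ 1.61803.
Longer side = 156 × 1.61803 ≈ 252.413 → 252.4 mm.

252.4 mm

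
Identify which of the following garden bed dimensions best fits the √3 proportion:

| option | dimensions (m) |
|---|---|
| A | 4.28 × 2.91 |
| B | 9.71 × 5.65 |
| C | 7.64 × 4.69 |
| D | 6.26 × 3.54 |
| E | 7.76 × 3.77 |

Ratios (long/short): A ≈ 1.471; B ≈ 1.719; C ≈ 1.629; D ≈ 1.768; E ≈ 2.058.
root-3 ≈ 1.732; option B is nearest (Δ 0.013).

B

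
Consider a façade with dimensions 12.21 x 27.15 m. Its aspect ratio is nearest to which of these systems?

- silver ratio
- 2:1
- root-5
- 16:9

Ratio = 27.15 / 12.21 ≈ 2.224.
Distances: silver ratio 2.414 (Δ 0.190); 2:1 2.000 (Δ 0.224); root-5 2.236 (Δ 0.012); 16:9 1.778 (Δ 0.446).

root-5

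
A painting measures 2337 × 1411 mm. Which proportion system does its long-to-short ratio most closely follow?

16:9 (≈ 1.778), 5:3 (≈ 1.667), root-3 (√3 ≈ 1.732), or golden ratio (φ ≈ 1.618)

5:3

Ratio = 2337 / 1411 ≈ 1.656.
Distances: 16:9 1.778 (Δ 0.122); 5:3 1.667 (Δ 0.011); root-3 1.732 (Δ 0.076); golden ratio 1.618 (Δ 0.038).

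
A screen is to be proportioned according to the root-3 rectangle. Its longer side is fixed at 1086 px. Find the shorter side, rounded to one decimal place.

627.0 px

root-3 ≈ 1.73205.
Shorter side = 1086 ÷ 1.73205 ≈ 627.003 → 627.0 px.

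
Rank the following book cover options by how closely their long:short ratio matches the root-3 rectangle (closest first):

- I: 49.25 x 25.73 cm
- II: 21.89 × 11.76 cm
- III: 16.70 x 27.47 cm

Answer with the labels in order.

III, II, I

Ratios: I = 49.25 / 25.73 ≈ 1.914; II = 21.89 / 11.76 ≈ 1.861; III = 27.47 / 16.70 ≈ 1.645.
|Δ from 1.732|: I 0.182; II 0.129; III 0.087.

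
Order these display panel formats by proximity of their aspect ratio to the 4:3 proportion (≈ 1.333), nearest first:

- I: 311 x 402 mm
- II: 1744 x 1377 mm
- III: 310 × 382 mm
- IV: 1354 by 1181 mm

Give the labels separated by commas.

I: 402/311 ≈ 1.293 → |1.293 − 1.333| = 0.040
II: 1744/1377 ≈ 1.267 → |1.267 − 1.333| = 0.066
III: 382/310 ≈ 1.232 → |1.232 − 1.333| = 0.101
IV: 1354/1181 ≈ 1.146 → |1.146 − 1.333| = 0.187

I, II, III, IV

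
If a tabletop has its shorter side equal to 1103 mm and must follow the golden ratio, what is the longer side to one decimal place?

golden ratio ≈ 1.61803.
Longer side = 1103 × 1.61803 ≈ 1784.687 → 1784.7 mm.

1784.7 mm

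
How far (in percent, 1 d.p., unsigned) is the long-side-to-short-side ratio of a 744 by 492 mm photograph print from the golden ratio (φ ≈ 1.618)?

6.5%

Ratio = 744 / 492 ≈ 1.5122.
Ideal golden ratio ≈ 1.6180. |1.5122 − 1.6180| / 1.6180 ≈ 6.54% → 6.5%.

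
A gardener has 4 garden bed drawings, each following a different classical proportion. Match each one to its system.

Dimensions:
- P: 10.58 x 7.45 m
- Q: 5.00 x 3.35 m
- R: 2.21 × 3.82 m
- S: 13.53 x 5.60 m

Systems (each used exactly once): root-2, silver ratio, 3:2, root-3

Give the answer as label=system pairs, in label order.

P=root-2, Q=3:2, R=root-3, S=silver ratio

Ratios: P ≈ 1.420; Q ≈ 1.493; R ≈ 1.729; S ≈ 2.416.
Targets: root-2 ≈ 1.414; silver ratio ≈ 2.414; 3:2 ≈ 1.500; root-3 ≈ 1.732.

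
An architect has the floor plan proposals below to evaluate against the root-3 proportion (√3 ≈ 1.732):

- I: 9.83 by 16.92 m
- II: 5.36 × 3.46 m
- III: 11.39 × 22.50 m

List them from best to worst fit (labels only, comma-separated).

I: 16.92/9.83 ≈ 1.721 → |1.721 − 1.732| = 0.011
II: 5.36/3.46 ≈ 1.549 → |1.549 − 1.732| = 0.183
III: 22.50/11.39 ≈ 1.975 → |1.975 − 1.732| = 0.243

I, II, III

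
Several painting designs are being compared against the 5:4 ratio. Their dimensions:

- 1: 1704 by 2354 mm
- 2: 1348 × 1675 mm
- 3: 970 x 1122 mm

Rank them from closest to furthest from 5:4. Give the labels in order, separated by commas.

2, 3, 1

1: 2354/1704 ≈ 1.381 → |1.381 − 1.250| = 0.131
2: 1675/1348 ≈ 1.243 → |1.243 − 1.250| = 0.007
3: 1122/970 ≈ 1.157 → |1.157 − 1.250| = 0.093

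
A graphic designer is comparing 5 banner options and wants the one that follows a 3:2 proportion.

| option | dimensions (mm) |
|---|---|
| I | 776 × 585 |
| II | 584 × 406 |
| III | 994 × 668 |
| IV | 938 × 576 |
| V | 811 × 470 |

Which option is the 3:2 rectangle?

III

Ratios (long/short): I ≈ 1.326; II ≈ 1.438; III ≈ 1.488; IV ≈ 1.628; V ≈ 1.726.
3:2 ≈ 1.500; option III is nearest (Δ 0.012).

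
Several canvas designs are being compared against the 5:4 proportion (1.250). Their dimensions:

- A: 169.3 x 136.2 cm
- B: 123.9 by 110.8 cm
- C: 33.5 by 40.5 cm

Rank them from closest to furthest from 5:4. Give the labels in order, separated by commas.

A: 169.3/136.2 ≈ 1.243 → |1.243 − 1.250| = 0.007
B: 123.9/110.8 ≈ 1.118 → |1.118 − 1.250| = 0.132
C: 40.5/33.5 ≈ 1.209 → |1.209 − 1.250| = 0.041

A, C, B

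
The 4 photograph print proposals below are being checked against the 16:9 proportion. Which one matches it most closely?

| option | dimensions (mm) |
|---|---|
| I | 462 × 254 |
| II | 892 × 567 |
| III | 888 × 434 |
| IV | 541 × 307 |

Ratios (long/short): I ≈ 1.819; II ≈ 1.573; III ≈ 2.046; IV ≈ 1.762.
16:9 ≈ 1.778; option IV is nearest (Δ 0.016).

IV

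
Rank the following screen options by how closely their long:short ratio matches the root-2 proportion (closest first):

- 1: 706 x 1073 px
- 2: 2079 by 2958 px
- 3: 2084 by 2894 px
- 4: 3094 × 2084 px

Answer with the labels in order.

2, 3, 4, 1

1: 1073/706 ≈ 1.520 → |1.520 − 1.414| = 0.106
2: 2958/2079 ≈ 1.423 → |1.423 − 1.414| = 0.009
3: 2894/2084 ≈ 1.389 → |1.389 − 1.414| = 0.025
4: 3094/2084 ≈ 1.485 → |1.485 − 1.414| = 0.071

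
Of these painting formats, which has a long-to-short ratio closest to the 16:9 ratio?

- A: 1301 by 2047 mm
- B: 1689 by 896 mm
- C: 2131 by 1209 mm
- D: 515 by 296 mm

C

Target 16:9 ≈ 1.778.
A: 1.573 (Δ0.205)  B: 1.885 (Δ0.107)  C: 1.763 (Δ0.015)  D: 1.740 (Δ0.038)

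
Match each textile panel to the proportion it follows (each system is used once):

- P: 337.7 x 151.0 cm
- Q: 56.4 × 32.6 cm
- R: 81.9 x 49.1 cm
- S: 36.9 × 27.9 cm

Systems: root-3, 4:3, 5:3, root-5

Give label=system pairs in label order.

P=root-5, Q=root-3, R=5:3, S=4:3

Ratios: P ≈ 2.236; Q ≈ 1.730; R ≈ 1.668; S ≈ 1.323.
Targets: root-3 ≈ 1.732; 4:3 ≈ 1.333; 5:3 ≈ 1.667; root-5 ≈ 2.236.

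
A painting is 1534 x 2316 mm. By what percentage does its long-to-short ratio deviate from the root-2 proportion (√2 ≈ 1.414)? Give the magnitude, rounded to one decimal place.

Ratio = 2316 / 1534 ≈ 1.5098.
Ideal root-2 ≈ 1.4142. |1.5098 − 1.4142| / 1.4142 ≈ 6.76% → 6.8%.

6.8%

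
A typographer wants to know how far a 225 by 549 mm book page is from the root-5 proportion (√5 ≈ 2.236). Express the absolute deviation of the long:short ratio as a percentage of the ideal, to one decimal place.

9.1%

Ratio = 549 / 225 ≈ 2.4400.
Ideal root-5 ≈ 2.2361. |2.4400 − 2.2361| / 2.2361 ≈ 9.12% → 9.1%.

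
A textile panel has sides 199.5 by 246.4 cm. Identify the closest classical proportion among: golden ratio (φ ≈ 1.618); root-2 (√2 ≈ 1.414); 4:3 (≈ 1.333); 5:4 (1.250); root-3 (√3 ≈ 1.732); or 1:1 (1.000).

5:4

Ratio = 246.4 / 199.5 ≈ 1.235.
Distances: golden ratio 1.618 (Δ 0.383); root-2 1.414 (Δ 0.179); 4:3 1.333 (Δ 0.098); 5:4 1.250 (Δ 0.015); root-3 1.732 (Δ 0.497); 1:1 1.000 (Δ 0.235).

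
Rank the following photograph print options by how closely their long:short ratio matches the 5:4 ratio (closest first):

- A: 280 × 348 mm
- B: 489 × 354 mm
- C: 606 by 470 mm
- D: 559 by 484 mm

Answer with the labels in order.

A: 348/280 ≈ 1.243 → |1.243 − 1.250| = 0.007
B: 489/354 ≈ 1.381 → |1.381 − 1.250| = 0.131
C: 606/470 ≈ 1.289 → |1.289 − 1.250| = 0.039
D: 559/484 ≈ 1.155 → |1.155 − 1.250| = 0.095

A, C, D, B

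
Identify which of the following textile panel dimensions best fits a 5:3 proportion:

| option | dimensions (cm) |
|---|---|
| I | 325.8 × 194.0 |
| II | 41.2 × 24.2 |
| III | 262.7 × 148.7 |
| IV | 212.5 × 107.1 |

I

Target 5:3 ≈ 1.667.
I: 1.679 (Δ0.012)  II: 1.702 (Δ0.035)  III: 1.767 (Δ0.100)  IV: 1.984 (Δ0.317)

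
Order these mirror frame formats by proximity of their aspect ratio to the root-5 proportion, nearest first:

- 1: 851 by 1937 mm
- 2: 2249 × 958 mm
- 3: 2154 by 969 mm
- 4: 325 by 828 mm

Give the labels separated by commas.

Ratios: 1 = 1937 / 851 ≈ 2.276; 2 = 2249 / 958 ≈ 2.348; 3 = 2154 / 969 ≈ 2.223; 4 = 828 / 325 ≈ 2.548.
|Δ from 2.236|: 1 0.040; 2 0.112; 3 0.013; 4 0.312.

3, 1, 2, 4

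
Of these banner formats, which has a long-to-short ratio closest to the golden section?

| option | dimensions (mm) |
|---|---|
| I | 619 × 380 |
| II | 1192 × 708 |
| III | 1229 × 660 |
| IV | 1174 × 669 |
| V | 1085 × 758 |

I

Target golden ratio ≈ 1.618.
I: 1.629 (Δ0.011)  II: 1.684 (Δ0.066)  III: 1.862 (Δ0.244)  IV: 1.755 (Δ0.137)  V: 1.431 (Δ0.187)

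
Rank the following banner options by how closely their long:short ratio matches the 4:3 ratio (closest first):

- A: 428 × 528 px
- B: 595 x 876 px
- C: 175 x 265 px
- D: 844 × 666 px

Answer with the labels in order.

Ratios: A = 528 / 428 ≈ 1.234; B = 876 / 595 ≈ 1.472; C = 265 / 175 ≈ 1.514; D = 844 / 666 ≈ 1.267.
|Δ from 1.333|: A 0.099; B 0.139; C 0.181; D 0.066.

D, A, B, C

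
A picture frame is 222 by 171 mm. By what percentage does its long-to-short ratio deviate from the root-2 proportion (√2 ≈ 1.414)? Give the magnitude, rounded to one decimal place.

Ratio = 222 / 171 ≈ 1.2982.
Ideal root-2 ≈ 1.4142. |1.2982 − 1.4142| / 1.4142 ≈ 8.20% → 8.2%.

8.2%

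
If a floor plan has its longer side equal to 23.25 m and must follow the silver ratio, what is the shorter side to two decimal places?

9.63 m

silver ratio ≈ 2.41421.
Shorter side = 23.25 ÷ 2.41421 ≈ 9.6305 → 9.63 m.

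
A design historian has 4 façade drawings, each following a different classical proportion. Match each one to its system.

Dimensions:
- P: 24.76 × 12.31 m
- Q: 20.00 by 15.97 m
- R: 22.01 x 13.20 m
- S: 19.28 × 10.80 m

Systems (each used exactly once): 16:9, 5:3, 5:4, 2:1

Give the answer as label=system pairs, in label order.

P=2:1, Q=5:4, R=5:3, S=16:9

P = 24.76/12.31 ≈ 2.011 → 2:1 (2.000)
Q = 20.00/15.97 ≈ 1.252 → 5:4 (1.250)
R = 22.01/13.20 ≈ 1.667 → 5:3 (1.667)
S = 19.28/10.80 ≈ 1.785 → 16:9 (1.778)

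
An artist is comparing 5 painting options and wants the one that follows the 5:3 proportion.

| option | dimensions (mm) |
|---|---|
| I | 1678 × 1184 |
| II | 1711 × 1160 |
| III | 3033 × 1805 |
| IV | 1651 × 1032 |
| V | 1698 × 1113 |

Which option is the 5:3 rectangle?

Ratios (long/short): I ≈ 1.417; II ≈ 1.475; III ≈ 1.680; IV ≈ 1.600; V ≈ 1.526.
5:3 ≈ 1.667; option III is nearest (Δ 0.013).

III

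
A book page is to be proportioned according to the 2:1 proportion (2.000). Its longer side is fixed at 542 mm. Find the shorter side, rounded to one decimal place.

271.0 mm

2:1 = 2.00000.
Shorter side = 542 ÷ 2.00000 ≈ 271.000 → 271.0 mm.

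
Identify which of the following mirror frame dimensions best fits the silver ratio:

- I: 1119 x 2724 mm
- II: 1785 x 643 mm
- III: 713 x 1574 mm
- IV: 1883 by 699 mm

Ratios (long/short): I ≈ 2.434; II ≈ 2.776; III ≈ 2.208; IV ≈ 2.694.
silver ratio ≈ 2.414; option I is nearest (Δ 0.020).

I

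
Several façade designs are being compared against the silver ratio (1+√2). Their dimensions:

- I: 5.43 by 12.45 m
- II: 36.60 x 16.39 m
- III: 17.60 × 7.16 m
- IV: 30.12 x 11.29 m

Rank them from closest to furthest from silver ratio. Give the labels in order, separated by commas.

Ratios: I = 12.45 / 5.43 ≈ 2.293; II = 36.60 / 16.39 ≈ 2.233; III = 17.60 / 7.16 ≈ 2.458; IV = 30.12 / 11.29 ≈ 2.668.
|Δ from 2.414|: I 0.121; II 0.181; III 0.044; IV 0.254.

III, I, II, IV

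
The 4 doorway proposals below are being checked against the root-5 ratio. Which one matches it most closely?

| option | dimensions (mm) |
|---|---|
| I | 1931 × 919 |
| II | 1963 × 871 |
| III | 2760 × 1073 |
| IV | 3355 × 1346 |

Target root-5 ≈ 2.236.
I: 2.101 (Δ0.135)  II: 2.254 (Δ0.018)  III: 2.572 (Δ0.336)  IV: 2.493 (Δ0.257)

II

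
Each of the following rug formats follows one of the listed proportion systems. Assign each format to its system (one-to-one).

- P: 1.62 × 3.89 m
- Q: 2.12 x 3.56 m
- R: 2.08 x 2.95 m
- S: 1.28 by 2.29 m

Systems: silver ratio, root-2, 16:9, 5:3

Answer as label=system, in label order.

P = 3.89/1.62 ≈ 2.401 → silver ratio (2.414)
Q = 3.56/2.12 ≈ 1.679 → 5:3 (1.667)
R = 2.95/2.08 ≈ 1.418 → root-2 (1.414)
S = 2.29/1.28 ≈ 1.789 → 16:9 (1.778)

P=silver ratio, Q=5:3, R=root-2, S=16:9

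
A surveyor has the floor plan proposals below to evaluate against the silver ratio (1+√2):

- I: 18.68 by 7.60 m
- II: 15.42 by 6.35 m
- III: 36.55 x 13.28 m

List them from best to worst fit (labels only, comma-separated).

Ratios: I = 18.68 / 7.60 ≈ 2.458; II = 15.42 / 6.35 ≈ 2.428; III = 36.55 / 13.28 ≈ 2.752.
|Δ from 2.414|: I 0.044; II 0.014; III 0.338.

II, I, III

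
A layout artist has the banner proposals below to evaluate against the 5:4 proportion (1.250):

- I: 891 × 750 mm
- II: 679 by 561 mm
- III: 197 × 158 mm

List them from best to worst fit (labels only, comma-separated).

III, II, I

I: 891/750 ≈ 1.188 → |1.188 − 1.250| = 0.062
II: 679/561 ≈ 1.210 → |1.210 − 1.250| = 0.040
III: 197/158 ≈ 1.247 → |1.247 − 1.250| = 0.003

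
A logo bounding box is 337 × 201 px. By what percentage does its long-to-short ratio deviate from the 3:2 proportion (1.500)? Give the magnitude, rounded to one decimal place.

Ratio = 337 / 201 ≈ 1.6766.
Ideal 3:2 = 1.5000. |1.6766 − 1.5000| / 1.5000 ≈ 11.77% → 11.8%.

11.8%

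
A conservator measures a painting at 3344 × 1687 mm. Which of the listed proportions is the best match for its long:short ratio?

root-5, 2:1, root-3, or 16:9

2:1

3344/1687 ≈ 1.982. Nearest candidates are 2:1 (2.000, off by 0.018) and 16:9 (1.778, off by 0.204).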